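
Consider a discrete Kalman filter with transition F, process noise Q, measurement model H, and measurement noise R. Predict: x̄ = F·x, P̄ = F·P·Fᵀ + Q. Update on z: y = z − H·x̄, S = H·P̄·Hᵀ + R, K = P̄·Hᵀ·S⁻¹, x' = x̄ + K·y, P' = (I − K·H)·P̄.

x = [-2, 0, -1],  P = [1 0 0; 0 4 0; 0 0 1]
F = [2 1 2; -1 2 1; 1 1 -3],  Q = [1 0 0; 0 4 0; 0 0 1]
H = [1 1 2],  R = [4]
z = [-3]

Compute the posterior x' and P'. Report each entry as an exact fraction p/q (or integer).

x̄ = F·x = [-6, 1, 1]
P̄ = F·P·Fᵀ + Q = [13 8 0; 8 22 4; 0 4 15]
y = z − H·x̄ = [0]
S = H·P̄·Hᵀ + R = [131]
K = P̄·Hᵀ·S⁻¹ = [21/131; 38/131; 34/131]
x' = x̄ + K·y = [-6, 1, 1]
P' = (I − K·H)·P̄ = [1262/131 250/131 -714/131; 250/131 1438/131 -768/131; -714/131 -768/131 809/131]

x' = [-6, 1, 1]
P' = [1262/131 250/131 -714/131; 250/131 1438/131 -768/131; -714/131 -768/131 809/131]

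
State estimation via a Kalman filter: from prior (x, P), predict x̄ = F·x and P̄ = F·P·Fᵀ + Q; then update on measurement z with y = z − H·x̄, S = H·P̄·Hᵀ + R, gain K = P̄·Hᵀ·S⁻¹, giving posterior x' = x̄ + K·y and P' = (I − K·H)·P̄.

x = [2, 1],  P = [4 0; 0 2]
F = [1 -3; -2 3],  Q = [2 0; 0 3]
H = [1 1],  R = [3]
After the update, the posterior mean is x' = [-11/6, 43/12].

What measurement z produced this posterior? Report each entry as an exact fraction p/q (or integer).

x̄ = F·x = [-1, -1]
P̄ = F·P·Fᵀ + Q = [24 -26; -26 37]
S = H·P̄·Hᵀ + R = [12]
K = P̄·Hᵀ·S⁻¹ = [-1/6; 11/12]
x' − x̄ = [-5/6, 55/12] = K·y
y = (KᵀK)⁻¹·Kᵀ·(x' − x̄) = [5]
z = y + H·x̄ = [5] + [-2] = [3]

z = [3]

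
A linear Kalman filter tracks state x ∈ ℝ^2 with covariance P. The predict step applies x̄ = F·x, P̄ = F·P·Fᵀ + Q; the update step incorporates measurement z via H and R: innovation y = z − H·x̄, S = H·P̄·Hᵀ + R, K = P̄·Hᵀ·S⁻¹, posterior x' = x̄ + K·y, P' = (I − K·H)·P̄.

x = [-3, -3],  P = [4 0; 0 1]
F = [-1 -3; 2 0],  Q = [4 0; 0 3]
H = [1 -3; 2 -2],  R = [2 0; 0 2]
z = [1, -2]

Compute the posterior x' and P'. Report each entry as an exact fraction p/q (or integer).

x̄ = F·x = [12, -6]
P̄ = F·P·Fᵀ + Q = [17 -8; -8 19]
y = z − H·x̄ = [-29, -38]
S = H·P̄·Hᵀ + R = [238 212; 212 210]
K = P̄·Hᵀ·S⁻¹ = [-995/2518 802/1259; -1101/2518 232/1259]
x' = x̄ + K·y = [-1881/2518, -811/2518]
P' = (I − K·H)·P̄ = [3401/2518 1797/2518; 1797/2518 1333/2518]

x' = [-1881/2518, -811/2518]
P' = [3401/2518 1797/2518; 1797/2518 1333/2518]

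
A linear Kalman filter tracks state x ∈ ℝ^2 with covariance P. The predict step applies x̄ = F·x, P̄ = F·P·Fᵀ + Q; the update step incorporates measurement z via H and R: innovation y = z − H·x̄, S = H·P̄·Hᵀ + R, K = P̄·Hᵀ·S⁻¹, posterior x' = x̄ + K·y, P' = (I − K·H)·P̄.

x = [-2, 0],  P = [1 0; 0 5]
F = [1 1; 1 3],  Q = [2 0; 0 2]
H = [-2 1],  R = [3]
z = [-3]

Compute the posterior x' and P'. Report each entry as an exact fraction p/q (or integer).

x̄ = F·x = [-2, -2]
P̄ = F·P·Fᵀ + Q = [8 16; 16 48]
y = z − H·x̄ = [-5]
S = H·P̄·Hᵀ + R = [19]
K = P̄·Hᵀ·S⁻¹ = [0; 16/19]
x' = x̄ + K·y = [-2, -118/19]
P' = (I − K·H)·P̄ = [8 16; 16 656/19]

x' = [-2, -118/19]
P' = [8 16; 16 656/19]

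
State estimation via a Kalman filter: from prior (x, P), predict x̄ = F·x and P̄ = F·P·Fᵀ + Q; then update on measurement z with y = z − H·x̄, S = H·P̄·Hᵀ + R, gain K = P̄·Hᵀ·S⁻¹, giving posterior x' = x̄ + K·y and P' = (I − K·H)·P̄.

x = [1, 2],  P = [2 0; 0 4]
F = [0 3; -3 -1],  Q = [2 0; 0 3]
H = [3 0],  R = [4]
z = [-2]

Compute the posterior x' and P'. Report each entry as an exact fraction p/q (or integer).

x' = [-102/173, -505/173]
P' = [76/173 -24/173; -24/173 3677/173]

x̄ = F·x = [6, -5]
P̄ = F·P·Fᵀ + Q = [38 -12; -12 25]
y = z − H·x̄ = [-20]
S = H·P̄·Hᵀ + R = [346]
K = P̄·Hᵀ·S⁻¹ = [57/173; -18/173]
x' = x̄ + K·y = [-102/173, -505/173]
P' = (I − K·H)·P̄ = [76/173 -24/173; -24/173 3677/173]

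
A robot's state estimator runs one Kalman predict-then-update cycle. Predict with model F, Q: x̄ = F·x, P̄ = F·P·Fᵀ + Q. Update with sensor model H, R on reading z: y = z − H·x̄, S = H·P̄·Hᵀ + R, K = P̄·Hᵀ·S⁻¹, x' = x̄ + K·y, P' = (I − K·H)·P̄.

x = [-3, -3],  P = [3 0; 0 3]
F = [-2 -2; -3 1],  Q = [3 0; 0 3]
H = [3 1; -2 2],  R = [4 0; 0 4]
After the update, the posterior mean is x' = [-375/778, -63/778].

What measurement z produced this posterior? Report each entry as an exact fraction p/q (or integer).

z = [-2, 1]

x̄ = F·x = [12, 6]
P̄ = F·P·Fᵀ + Q = [27 12; 12 33]
S = H·P̄·Hᵀ + R = [352 -48; -48 148]
K = P̄·Hᵀ·S⁻¹ = [3081/12448 -381/3112; 3057/12448 1131/3112]
x' − x̄ = [-9711/778, -4731/778] = K·y
y = (KᵀK)⁻¹·Kᵀ·(x' − x̄) = [-44, 13]
z = y + H·x̄ = [-44, 13] + [42, -12] = [-2, 1]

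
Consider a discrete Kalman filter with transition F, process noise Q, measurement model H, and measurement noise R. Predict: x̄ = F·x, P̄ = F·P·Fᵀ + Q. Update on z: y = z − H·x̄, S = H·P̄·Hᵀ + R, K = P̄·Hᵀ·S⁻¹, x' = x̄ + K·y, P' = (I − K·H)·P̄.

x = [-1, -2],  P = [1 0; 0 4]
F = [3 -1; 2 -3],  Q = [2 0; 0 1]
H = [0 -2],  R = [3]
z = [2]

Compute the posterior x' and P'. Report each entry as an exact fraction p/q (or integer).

x' = [-527/167, -152/167]
P' = [1209/167 54/167; 54/167 123/167]

x̄ = F·x = [-1, 4]
P̄ = F·P·Fᵀ + Q = [15 18; 18 41]
y = z − H·x̄ = [10]
S = H·P̄·Hᵀ + R = [167]
K = P̄·Hᵀ·S⁻¹ = [-36/167; -82/167]
x' = x̄ + K·y = [-527/167, -152/167]
P' = (I − K·H)·P̄ = [1209/167 54/167; 54/167 123/167]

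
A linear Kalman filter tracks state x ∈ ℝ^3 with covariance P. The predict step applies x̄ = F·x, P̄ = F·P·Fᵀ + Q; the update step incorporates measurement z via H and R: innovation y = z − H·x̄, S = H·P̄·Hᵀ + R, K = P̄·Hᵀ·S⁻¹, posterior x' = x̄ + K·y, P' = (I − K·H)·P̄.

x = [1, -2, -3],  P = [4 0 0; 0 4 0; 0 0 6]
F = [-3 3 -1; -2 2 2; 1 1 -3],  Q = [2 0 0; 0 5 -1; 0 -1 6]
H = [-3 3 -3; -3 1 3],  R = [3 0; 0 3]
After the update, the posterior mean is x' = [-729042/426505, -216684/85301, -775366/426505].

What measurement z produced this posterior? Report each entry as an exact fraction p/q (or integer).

x̄ = F·x = [-6, -12, 8]
P̄ = F·P·Fᵀ + Q = [80 36 18; 36 61 -37; 18 -37 68]
S = H·P̄·Hᵀ + R = [2226 -363; -363 634]
K = P̄·Hᵀ·S⁻¹ = [-57458/426505 -133806/426505; 4038/85301 -18946/85301; -64309/426505 39197/426505]
x' − x̄ = [1829988/426505, 806928/85301, -4187406/426505] = K·y
y = (KᵀK)⁻¹·Kᵀ·(x' − x̄) = [45, -33]
z = y + H·x̄ = [45, -33] + [-42, 30] = [3, -3]

z = [3, -3]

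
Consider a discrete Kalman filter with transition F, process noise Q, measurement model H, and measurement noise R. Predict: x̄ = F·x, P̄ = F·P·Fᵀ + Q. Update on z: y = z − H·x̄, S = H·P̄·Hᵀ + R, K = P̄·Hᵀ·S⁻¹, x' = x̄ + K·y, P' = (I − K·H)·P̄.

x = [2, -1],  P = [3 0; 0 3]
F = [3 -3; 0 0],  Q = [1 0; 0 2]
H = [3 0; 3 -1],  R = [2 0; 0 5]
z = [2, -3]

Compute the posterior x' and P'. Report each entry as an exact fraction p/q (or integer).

x̄ = F·x = [9, 0]
P̄ = F·P·Fᵀ + Q = [55 0; 0 2]
y = z − H·x̄ = [-25, -30]
S = H·P̄·Hᵀ + R = [497 495; 495 502]
K = P̄·Hᵀ·S⁻¹ = [1155/4469 330/4469; 990/4469 -994/4469]
x' = x̄ + K·y = [1446/4469, 5070/4469]
P' = (I − K·H)·P̄ = [770/4469 660/4469; 660/4469 6950/4469]

x' = [1446/4469, 5070/4469]
P' = [770/4469 660/4469; 660/4469 6950/4469]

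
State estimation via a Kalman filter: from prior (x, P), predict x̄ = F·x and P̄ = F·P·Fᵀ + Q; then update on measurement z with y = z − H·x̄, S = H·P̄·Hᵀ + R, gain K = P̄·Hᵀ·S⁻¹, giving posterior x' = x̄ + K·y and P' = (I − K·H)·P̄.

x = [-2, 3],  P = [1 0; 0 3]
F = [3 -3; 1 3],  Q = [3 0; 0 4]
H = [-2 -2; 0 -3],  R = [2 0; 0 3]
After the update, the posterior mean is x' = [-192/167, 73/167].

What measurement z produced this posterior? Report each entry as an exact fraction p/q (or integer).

z = [1, -1]

x̄ = F·x = [-15, 7]
P̄ = F·P·Fᵀ + Q = [39 -24; -24 32]
S = H·P̄·Hᵀ + R = [94 48; 48 291]
K = P̄·Hᵀ·S⁻¹ = [-2031/4175 1368/4175; -8/4175 -1376/4175]
x' − x̄ = [2313/167, -1096/167] = K·y
y = (KᵀK)⁻¹·Kᵀ·(x' − x̄) = [-15, 20]
z = y + H·x̄ = [-15, 20] + [16, -21] = [1, -1]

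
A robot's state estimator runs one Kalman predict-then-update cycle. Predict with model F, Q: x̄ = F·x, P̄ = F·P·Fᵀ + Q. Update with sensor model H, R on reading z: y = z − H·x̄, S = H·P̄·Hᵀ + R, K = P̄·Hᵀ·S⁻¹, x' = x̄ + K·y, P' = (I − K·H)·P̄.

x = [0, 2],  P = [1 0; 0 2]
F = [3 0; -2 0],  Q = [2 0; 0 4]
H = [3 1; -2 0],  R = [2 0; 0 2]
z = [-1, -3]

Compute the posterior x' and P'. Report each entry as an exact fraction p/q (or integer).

x̄ = F·x = [0, 0]
P̄ = F·P·Fᵀ + Q = [11 -6; -6 8]
y = z − H·x̄ = [-1, -3]
S = H·P̄·Hᵀ + R = [73 -54; -54 46]
K = P̄·Hᵀ·S⁻¹ = [27/221 -74/221; 94/221 168/221]
x' = x̄ + K·y = [15/17, -46/17]
P' = (I − K·H)·P̄ = [74/221 -168/221; -168/221 692/221]

x' = [15/17, -46/17]
P' = [74/221 -168/221; -168/221 692/221]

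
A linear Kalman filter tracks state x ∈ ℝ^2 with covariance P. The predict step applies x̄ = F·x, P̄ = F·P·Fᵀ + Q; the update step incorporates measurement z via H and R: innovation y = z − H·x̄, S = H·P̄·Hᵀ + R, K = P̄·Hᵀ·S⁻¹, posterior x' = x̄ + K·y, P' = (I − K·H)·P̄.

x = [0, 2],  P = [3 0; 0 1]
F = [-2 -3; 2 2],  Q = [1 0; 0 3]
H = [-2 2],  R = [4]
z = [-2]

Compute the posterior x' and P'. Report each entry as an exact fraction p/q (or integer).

x' = [-14/39, -95/78]
P' = [58/39 38/39; 38/39 113/78]

x̄ = F·x = [-6, 4]
P̄ = F·P·Fᵀ + Q = [22 -18; -18 19]
y = z − H·x̄ = [-22]
S = H·P̄·Hᵀ + R = [312]
K = P̄·Hᵀ·S⁻¹ = [-10/39; 37/156]
x' = x̄ + K·y = [-14/39, -95/78]
P' = (I − K·H)·P̄ = [58/39 38/39; 38/39 113/78]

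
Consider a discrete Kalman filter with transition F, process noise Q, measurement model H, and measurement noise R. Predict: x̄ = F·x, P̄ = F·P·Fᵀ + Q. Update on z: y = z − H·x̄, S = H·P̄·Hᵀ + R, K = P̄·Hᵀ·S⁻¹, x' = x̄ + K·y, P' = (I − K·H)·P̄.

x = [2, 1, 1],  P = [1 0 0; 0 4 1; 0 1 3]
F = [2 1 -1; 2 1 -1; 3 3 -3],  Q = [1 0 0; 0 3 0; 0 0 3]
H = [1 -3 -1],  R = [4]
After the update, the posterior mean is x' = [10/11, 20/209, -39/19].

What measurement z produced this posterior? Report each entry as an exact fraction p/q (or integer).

x̄ = F·x = [4, 4, 6]
P̄ = F·P·Fᵀ + Q = [10 9 21; 9 12 21; 21 21 57]
S = H·P̄·Hᵀ + R = [209]
K = P̄·Hᵀ·S⁻¹ = [-2/11; -48/209; -9/19]
x' − x̄ = [-34/11, -816/209, -153/19] = K·y
y = (KᵀK)⁻¹·Kᵀ·(x' − x̄) = [17]
z = y + H·x̄ = [17] + [-14] = [3]

z = [3]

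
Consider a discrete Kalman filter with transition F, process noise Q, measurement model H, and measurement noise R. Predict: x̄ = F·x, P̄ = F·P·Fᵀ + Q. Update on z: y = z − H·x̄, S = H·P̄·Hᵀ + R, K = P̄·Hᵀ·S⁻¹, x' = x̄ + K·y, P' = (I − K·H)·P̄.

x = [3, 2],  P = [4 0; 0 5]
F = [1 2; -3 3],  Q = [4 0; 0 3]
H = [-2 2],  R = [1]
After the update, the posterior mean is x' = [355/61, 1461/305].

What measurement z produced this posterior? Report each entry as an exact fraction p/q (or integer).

x̄ = F·x = [7, -3]
P̄ = F·P·Fᵀ + Q = [28 18; 18 84]
S = H·P̄·Hᵀ + R = [305]
K = P̄·Hᵀ·S⁻¹ = [-4/61; 132/305]
x' − x̄ = [-72/61, 2376/305] = K·y
y = (KᵀK)⁻¹·Kᵀ·(x' − x̄) = [18]
z = y + H·x̄ = [18] + [-20] = [-2]

z = [-2]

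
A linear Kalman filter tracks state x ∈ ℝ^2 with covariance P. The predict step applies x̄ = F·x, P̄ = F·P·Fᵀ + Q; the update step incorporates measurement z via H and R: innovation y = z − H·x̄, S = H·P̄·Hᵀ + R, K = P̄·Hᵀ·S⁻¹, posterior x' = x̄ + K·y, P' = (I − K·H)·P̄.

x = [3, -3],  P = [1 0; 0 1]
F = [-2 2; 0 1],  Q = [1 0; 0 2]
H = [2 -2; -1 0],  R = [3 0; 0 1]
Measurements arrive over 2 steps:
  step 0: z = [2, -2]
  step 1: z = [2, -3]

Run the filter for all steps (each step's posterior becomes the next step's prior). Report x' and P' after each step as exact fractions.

step 0: x̄ = F·x = [-12, -3]
step 0: P̄ = F·P·Fᵀ + Q = [9 2; 2 3]
step 0: y = z − H·x̄ = [20, -14]
step 0: S = H·P̄·Hᵀ + R = [35 -14; -14 10]
step 0: K = P̄·Hᵀ·S⁻¹ = [1/11 -17/22; -24/77 -7/11]
step 0: x' = x̄ + K·y = [7/11, -25/77]
step 0: P' = (I − K·H)·P̄ = [17/22 7/11; 7/11 85/77]
step 1: x̄ = F·x = [-148/77, -25/77]
step 1: P̄ = F·P·Fᵀ + Q = [263/77 72/77; 72/77 239/77]
step 1: y = z − H·x̄ = [400/77, -379/77]
step 1: S = H·P̄·Hᵀ + R = [1663/77 -382/77; -382/77 340/77]
step 1: K = P̄·Hᵀ·S⁻¹ = [191/2724 -3785/5448; -229/681 -803/1362]
step 1: x' = x̄ + K·y = [3381/1816, 377/454]
step 1: P' = (I − K·H)·P̄ = [3785/5448 803/1362; 803/1362 745/681]

step 0: x' = [7/11, -25/77], P' = [17/22 7/11; 7/11 85/77]
step 1: x' = [3381/1816, 377/454], P' = [3785/5448 803/1362; 803/1362 745/681]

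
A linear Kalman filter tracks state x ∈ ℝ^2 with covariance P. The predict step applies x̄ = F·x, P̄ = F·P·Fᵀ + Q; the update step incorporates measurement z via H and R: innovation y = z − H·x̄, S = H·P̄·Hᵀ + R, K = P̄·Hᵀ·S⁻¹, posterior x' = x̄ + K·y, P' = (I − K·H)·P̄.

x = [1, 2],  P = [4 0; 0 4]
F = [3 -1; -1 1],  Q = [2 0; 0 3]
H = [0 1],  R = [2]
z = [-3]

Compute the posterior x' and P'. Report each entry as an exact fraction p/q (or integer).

x̄ = F·x = [1, 1]
P̄ = F·P·Fᵀ + Q = [42 -16; -16 11]
y = z − H·x̄ = [-4]
S = H·P̄·Hᵀ + R = [13]
K = P̄·Hᵀ·S⁻¹ = [-16/13; 11/13]
x' = x̄ + K·y = [77/13, -31/13]
P' = (I − K·H)·P̄ = [290/13 -32/13; -32/13 22/13]

x' = [77/13, -31/13]
P' = [290/13 -32/13; -32/13 22/13]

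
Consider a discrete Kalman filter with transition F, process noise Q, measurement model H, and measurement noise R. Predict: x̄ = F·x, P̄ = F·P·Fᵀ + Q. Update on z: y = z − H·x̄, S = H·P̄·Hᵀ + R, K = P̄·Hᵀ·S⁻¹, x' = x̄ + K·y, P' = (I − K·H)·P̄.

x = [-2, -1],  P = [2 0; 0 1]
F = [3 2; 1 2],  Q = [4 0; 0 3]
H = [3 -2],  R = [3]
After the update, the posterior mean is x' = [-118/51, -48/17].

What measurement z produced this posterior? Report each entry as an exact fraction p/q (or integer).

z = [-1]

x̄ = F·x = [-8, -4]
P̄ = F·P·Fᵀ + Q = [26 10; 10 9]
S = H·P̄·Hᵀ + R = [153]
K = P̄·Hᵀ·S⁻¹ = [58/153; 4/51]
x' − x̄ = [290/51, 20/17] = K·y
y = (KᵀK)⁻¹·Kᵀ·(x' − x̄) = [15]
z = y + H·x̄ = [15] + [-16] = [-1]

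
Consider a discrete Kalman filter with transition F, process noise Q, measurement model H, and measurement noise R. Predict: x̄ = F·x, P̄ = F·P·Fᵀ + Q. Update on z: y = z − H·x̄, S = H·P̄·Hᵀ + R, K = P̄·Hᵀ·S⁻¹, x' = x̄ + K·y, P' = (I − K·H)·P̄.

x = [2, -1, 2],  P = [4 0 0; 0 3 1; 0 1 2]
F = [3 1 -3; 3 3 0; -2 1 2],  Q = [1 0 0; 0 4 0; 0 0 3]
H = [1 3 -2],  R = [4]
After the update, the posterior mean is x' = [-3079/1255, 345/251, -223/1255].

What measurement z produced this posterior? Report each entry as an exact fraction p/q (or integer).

x̄ = F·x = [-1, 3, -1]
P̄ = F·P·Fᵀ + Q = [52 36 -34; 36 67 -9; -34 -9 34]
S = H·P̄·Hᵀ + R = [1255]
K = P̄·Hᵀ·S⁻¹ = [228/1255; 51/251; -129/1255]
x' − x̄ = [-1824/1255, -408/251, 1032/1255] = K·y
y = (KᵀK)⁻¹·Kᵀ·(x' − x̄) = [-8]
z = y + H·x̄ = [-8] + [10] = [2]

z = [2]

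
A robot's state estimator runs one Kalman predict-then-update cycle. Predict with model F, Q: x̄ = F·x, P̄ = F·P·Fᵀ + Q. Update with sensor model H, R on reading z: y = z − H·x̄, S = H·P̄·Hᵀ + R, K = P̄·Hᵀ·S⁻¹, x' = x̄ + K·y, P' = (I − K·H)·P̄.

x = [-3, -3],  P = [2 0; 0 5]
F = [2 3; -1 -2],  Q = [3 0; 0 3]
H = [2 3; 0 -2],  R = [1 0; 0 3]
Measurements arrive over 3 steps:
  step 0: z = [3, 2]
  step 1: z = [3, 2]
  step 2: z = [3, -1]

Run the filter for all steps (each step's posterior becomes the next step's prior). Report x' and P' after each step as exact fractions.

step 0: x̄ = F·x = [-15, 9]
step 0: P̄ = F·P·Fᵀ + Q = [56 -34; -34 25]
step 0: y = z − H·x̄ = [6, 20]
step 0: S = H·P̄·Hᵀ + R = [42 -14; -14 103]
step 0: K = P̄·Hᵀ·S⁻¹ = [991/2065 214/295; 3/590 -143/295]
step 0: x' = x̄ + K·y = [4931/2065, -196/295]
step 0: P' = (I − K·H)·P̄ = [3866/2065 -321/295; -321/295 429/590]
step 1: x̄ = F·x = [5746/2065, -2187/2065]
step 1: P̄ = F·P·Fᵀ + Q = [16417/4130 -1012/2065; -1012/2065 7079/2065]
step 1: y = z − H·x̄ = [1264/2065, -244/2065]
step 1: S = H·P̄·Hᵀ + R = [86466/2065 -38426/2065; -38426/2065 34511/2065]
step 1: K = P̄·Hᵀ·S⁻¹ = [261291/730010 166873/365005; 57639/730010 -117653/365005]
step 1: x' = x̄ + K·y = [1075902/365005, -355027/365005]
step 1: P' = (I − K·H)·P̄ = [440787/365005 -500619/730010; -500619/730010 352959/730010]
step 2: x̄ = F·x = [1086723/365005, -365848/365005]
step 2: P̄ = F·P·Fᵀ + Q = [2885529/730010 -376569/730010; -376569/730010 1240482/365005]
step 2: y = z − H·x̄ = [19113/365005, -1096701/365005]
step 2: S = H·P̄·Hᵀ + R = [15040987/365005 -6689754/365005; -6689754/365005 6056943/365005]
step 2: K = P̄·Hᵀ·S⁻¹ = [30274203/84655630 19350162/42327815; 3344877/42327815 -13643414/42327815]
step 2: x' = x̄ + K·y = [137349261/84655630, -1257161/42327815]
step 2: P' = (I − K·H)·P̄ = [204425661/169311260 -29025243/42327815; -29025243/42327815 20465121/42327815]

step 0: x' = [4931/2065, -196/295], P' = [3866/2065 -321/295; -321/295 429/590]
step 1: x' = [1075902/365005, -355027/365005], P' = [440787/365005 -500619/730010; -500619/730010 352959/730010]
step 2: x' = [137349261/84655630, -1257161/42327815], P' = [204425661/169311260 -29025243/42327815; -29025243/42327815 20465121/42327815]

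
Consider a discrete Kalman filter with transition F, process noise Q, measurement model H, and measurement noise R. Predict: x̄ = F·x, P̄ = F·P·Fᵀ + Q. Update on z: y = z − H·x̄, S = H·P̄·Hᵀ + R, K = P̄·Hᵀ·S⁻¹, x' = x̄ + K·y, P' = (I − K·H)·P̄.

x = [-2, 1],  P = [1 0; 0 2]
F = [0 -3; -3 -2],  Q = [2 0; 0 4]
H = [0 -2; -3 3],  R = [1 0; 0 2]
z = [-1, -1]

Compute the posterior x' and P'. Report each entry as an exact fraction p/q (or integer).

x' = [7503/10259, 5078/10259]
P' = [4732/10259 2508/10259; 2508/10259 2526/10259]

x̄ = F·x = [-3, 4]
P̄ = F·P·Fᵀ + Q = [20 12; 12 21]
y = z − H·x̄ = [7, -22]
S = H·P̄·Hᵀ + R = [85 -54; -54 155]
K = P̄·Hᵀ·S⁻¹ = [-5016/10259 -3336/10259; -5052/10259 27/10259]
x' = x̄ + K·y = [7503/10259, 5078/10259]
P' = (I − K·H)·P̄ = [4732/10259 2508/10259; 2508/10259 2526/10259]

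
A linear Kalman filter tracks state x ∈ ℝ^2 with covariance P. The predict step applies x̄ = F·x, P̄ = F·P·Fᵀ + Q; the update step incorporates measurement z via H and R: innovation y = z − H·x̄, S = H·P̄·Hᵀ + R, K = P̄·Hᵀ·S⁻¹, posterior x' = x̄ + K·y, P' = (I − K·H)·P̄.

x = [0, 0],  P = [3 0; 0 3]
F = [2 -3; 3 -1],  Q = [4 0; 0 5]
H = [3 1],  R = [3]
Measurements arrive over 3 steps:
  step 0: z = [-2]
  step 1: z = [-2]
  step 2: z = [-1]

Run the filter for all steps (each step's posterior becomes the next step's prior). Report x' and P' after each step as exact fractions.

step 0: x' = [-312/587, -232/587], P' = [905/587 -2247/587; -2247/587 7089/587]
step 1: x' = [-250506/1212493, -1671410/1212493], P' = [1002800/1212493 -1983561/1212493; -1983561/1212493 6508362/1212493]
step 2: x' = [102422883/1142453672, -350676551/285613418], P' = [944405355/1142453672 -467495109/285613418; -467495109/285613418 767085375/142806709]

step 0: x̄ = F·x = [0, 0]
step 0: P̄ = F·P·Fᵀ + Q = [43 27; 27 35]
step 0: y = z − H·x̄ = [-2]
step 0: S = H·P̄·Hᵀ + R = [587]
step 0: K = P̄·Hᵀ·S⁻¹ = [156/587; 116/587]
step 0: x' = x̄ + K·y = [-312/587, -232/587]
step 0: P' = (I − K·H)·P̄ = [905/587 -2247/587; -2247/587 7089/587]
step 1: x̄ = F·x = [72/587, -704/587]
step 1: P̄ = F·P·Fᵀ + Q = [96733/587 51414/587; 51414/587 31651/587]
step 1: y = z − H·x̄ = [-686/587]
step 1: S = H·P̄·Hᵀ + R = [1212493/587]
step 1: K = P̄·Hᵀ·S⁻¹ = [341613/1212493; 185893/1212493]
step 1: x' = x̄ + K·y = [-250506/1212493, -1671410/1212493]
step 1: P' = (I − K·H)·P̄ = [1002800/1212493 -1983561/1212493; -1983561/1212493 6508362/1212493]
step 2: x̄ = F·x = [4513218/1212493, 919892/1212493]
step 2: P̄ = F·P·Fᵀ + Q = [91239162/1212493 47361057/1212493; 47361057/1212493 33497393/1212493]
step 2: y = z − H·x̄ = [-15672039/1212493]
step 2: S = H·P̄·Hᵀ + R = [1142453672/1212493]
step 2: K = P̄·Hᵀ·S⁻¹ = [321078543/1142453672; 43895141/285613418]
step 2: x' = x̄ + K·y = [102422883/1142453672, -350676551/285613418]
step 2: P' = (I − K·H)·P̄ = [944405355/1142453672 -467495109/285613418; -467495109/285613418 767085375/142806709]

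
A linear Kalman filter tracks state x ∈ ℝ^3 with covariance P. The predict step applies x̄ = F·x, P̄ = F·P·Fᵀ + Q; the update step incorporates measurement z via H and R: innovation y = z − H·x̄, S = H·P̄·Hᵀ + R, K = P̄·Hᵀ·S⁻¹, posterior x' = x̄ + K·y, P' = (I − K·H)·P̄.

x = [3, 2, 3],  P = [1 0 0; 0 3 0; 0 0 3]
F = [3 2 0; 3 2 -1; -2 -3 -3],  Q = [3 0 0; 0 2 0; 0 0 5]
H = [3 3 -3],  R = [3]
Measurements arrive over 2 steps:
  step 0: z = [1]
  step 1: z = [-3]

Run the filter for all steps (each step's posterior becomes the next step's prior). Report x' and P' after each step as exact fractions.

step 0: x' = [61/700, -561/350, -669/350], P' = [2517/700 933/350 2157/350; 933/350 1667/175 2118/175; 2157/350 2118/175 3222/175]
step 1: x' = [108369/260968, 3077331/3392584, 3944027/1696292], P' = [803573/260968 168059/260968 474867/130484; 168059/260968 11333329/3392584 6676857/1696292; 474867/130484 6676857/1696292 6595457/848146]

step 0: x̄ = F·x = [13, 10, -21]
step 0: P̄ = F·P·Fᵀ + Q = [24 21 -24; 21 26 -15; -24 -15 63]
step 0: y = z − H·x̄ = [-131]
step 0: S = H·P̄·Hᵀ + R = [2100]
step 0: K = P̄·Hᵀ·S⁻¹ = [69/700; 31/350; -51/350]
step 0: x' = x̄ + K·y = [61/700, -561/350, -669/350]
step 0: P' = (I − K·H)·P̄ = [2517/700 933/350 2157/350; 933/350 1667/175 2118/175; 2157/350 2118/175 3222/175]
step 1: x̄ = F·x = [-2061/700, -723/700, 3629/350]
step 1: P̄ = F·P·Fᵀ + Q = [73817/700 41831/700 -84513/350; 41831/700 26233/700 -48159/350; -84513/350 -48159/350 104057/175]
step 1: y = z − H·x̄ = [14013/350]
step 1: S = H·P̄·Hᵀ + R = [2544438/175]
step 1: K = P̄·Hᵀ·S⁻¹ = [10949/130484; 82191/1696292; -170393/848146]
step 1: x' = x̄ + K·y = [108369/260968, 3077331/3392584, 3944027/1696292]
step 1: P' = (I − K·H)·P̄ = [803573/260968 168059/260968 474867/130484; 168059/260968 11333329/3392584 6676857/1696292; 474867/130484 6676857/1696292 6595457/848146]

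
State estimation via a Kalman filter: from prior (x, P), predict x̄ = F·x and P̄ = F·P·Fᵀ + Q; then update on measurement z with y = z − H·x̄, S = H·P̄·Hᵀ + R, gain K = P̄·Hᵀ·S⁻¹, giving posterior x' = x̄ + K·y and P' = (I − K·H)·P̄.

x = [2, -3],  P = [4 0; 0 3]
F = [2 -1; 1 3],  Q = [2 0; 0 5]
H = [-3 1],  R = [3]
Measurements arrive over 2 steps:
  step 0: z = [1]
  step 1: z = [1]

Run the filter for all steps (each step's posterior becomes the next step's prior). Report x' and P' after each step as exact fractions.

step 0: x̄ = F·x = [7, -7]
step 0: P̄ = F·P·Fᵀ + Q = [21 -1; -1 36]
step 0: y = z − H·x̄ = [29]
step 0: S = H·P̄·Hᵀ + R = [234]
step 0: K = P̄·Hᵀ·S⁻¹ = [-32/117; 1/6]
step 0: x' = x̄ + K·y = [-109/117, -13/6]
step 0: P' = (I − K·H)·P̄ = [409/117 29/3; 29/3 59/2]
step 1: x̄ = F·x = [71/234, -1739/234]
step 1: P̄ = F·P·Fᵀ + Q = [1595/234 -7763/234; -7763/234 77687/234]
step 1: y = z − H·x̄ = [1093/117]
step 1: S = H·P̄·Hᵀ + R = [69661/117]
step 1: K = P̄·Hᵀ·S⁻¹ = [-6274/69661; 50488/69661]
step 1: x' = x̄ + K·y = [-74949/139322, -92083/139322]
step 1: P' = (I − K·H)·P̄ = [276779/139322 792693/139322; 792693/139322 2681007/139322]

step 0: x' = [-109/117, -13/6], P' = [409/117 29/3; 29/3 59/2]
step 1: x' = [-74949/139322, -92083/139322], P' = [276779/139322 792693/139322; 792693/139322 2681007/139322]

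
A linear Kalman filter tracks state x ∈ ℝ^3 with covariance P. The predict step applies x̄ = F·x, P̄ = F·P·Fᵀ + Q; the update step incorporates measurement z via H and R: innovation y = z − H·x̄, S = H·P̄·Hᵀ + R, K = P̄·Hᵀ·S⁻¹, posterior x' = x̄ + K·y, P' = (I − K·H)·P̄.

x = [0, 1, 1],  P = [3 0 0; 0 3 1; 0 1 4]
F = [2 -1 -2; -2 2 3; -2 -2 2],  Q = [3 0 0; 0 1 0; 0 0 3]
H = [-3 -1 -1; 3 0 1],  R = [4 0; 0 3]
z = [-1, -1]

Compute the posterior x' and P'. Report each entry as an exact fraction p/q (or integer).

x̄ = F·x = [-3, 5, 0]
P̄ = F·P·Fᵀ + Q = [38 -49 -20; -49 73 22; -20 22 35]
y = z − H·x̄ = [-5, 8]
S = H·P̄·Hᵀ + R = [84 -132; -132 260]
K = P̄·Hᵀ·S⁻¹ = [59/368 163/368; -745/1104 -303/368; -105/184 -71/184]
x' = x̄ + K·y = [-95/368, 1973/1104, -43/184]
P' = (I − K·H)·P̄ = [1317/368 -725/368 -1731/184; -725/368 5707/1104 633/184; -1731/184 633/184 1245/46]

x' = [-95/368, 1973/1104, -43/184]
P' = [1317/368 -725/368 -1731/184; -725/368 5707/1104 633/184; -1731/184 633/184 1245/46]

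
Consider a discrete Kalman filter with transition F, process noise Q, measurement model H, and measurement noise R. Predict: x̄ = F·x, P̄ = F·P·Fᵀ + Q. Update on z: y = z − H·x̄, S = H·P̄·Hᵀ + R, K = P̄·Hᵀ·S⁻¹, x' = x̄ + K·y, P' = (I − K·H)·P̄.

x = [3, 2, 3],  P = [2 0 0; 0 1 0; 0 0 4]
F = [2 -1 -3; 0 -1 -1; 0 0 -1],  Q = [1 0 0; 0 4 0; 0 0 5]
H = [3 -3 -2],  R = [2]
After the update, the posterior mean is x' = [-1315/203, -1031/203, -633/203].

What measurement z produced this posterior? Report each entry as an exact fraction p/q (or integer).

x̄ = F·x = [-5, -5, -3]
P̄ = F·P·Fᵀ + Q = [46 13 12; 13 9 4; 12 4 9]
S = H·P̄·Hᵀ + R = [203]
K = P̄·Hᵀ·S⁻¹ = [75/203; 4/203; 6/203]
x' − x̄ = [-300/203, -16/203, -24/203] = K·y
y = (KᵀK)⁻¹·Kᵀ·(x' − x̄) = [-4]
z = y + H·x̄ = [-4] + [6] = [2]

z = [2]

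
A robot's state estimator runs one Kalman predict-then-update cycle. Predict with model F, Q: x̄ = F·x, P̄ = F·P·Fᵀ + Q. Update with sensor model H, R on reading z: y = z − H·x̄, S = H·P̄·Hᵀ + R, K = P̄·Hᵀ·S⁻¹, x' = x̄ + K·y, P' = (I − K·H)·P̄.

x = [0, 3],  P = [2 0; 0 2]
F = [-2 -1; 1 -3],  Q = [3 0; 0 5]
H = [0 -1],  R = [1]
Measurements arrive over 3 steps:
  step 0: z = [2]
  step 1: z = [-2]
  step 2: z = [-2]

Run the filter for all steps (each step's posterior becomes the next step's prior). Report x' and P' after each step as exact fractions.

step 0: x̄ = F·x = [-3, -9]
step 0: P̄ = F·P·Fᵀ + Q = [13 2; 2 25]
step 0: y = z − H·x̄ = [-7]
step 0: S = H·P̄·Hᵀ + R = [26]
step 0: K = P̄·Hᵀ·S⁻¹ = [-1/13; -25/26]
step 0: x' = x̄ + K·y = [-32/13, -59/26]
step 0: P' = (I − K·H)·P̄ = [167/13 1/13; 1/13 25/26]
step 1: x̄ = F·x = [187/26, 113/26]
step 1: P̄ = F·P·Fᵀ + Q = [1447/26 -583/26; -583/26 677/26]
step 1: y = z − H·x̄ = [61/26]
step 1: S = H·P̄·Hᵀ + R = [703/26]
step 1: K = P̄·Hᵀ·S⁻¹ = [583/703; -677/703]
step 1: x' = x̄ + K·y = [6424/703, 1467/703]
step 1: P' = (I − K·H)·P̄ = [26052/703 -583/703; -583/703 677/703]
step 2: x̄ = F·x = [-14315/703, 2023/703]
step 2: P̄ = F·P·Fᵀ + Q = [104662/703 -52988/703; -52988/703 39158/703]
step 2: y = z − H·x̄ = [617/703]
step 2: S = H·P̄·Hᵀ + R = [39861/703]
step 2: K = P̄·Hᵀ·S⁻¹ = [52988/39861; -39158/39861]
step 2: x' = x̄ + K·y = [-765173/39861, 80339/39861]
step 2: P' = (I − K·H)·P̄ = [1940546/39861 -52988/39861; -52988/39861 39158/39861]

step 0: x' = [-32/13, -59/26], P' = [167/13 1/13; 1/13 25/26]
step 1: x' = [6424/703, 1467/703], P' = [26052/703 -583/703; -583/703 677/703]
step 2: x' = [-765173/39861, 80339/39861], P' = [1940546/39861 -52988/39861; -52988/39861 39158/39861]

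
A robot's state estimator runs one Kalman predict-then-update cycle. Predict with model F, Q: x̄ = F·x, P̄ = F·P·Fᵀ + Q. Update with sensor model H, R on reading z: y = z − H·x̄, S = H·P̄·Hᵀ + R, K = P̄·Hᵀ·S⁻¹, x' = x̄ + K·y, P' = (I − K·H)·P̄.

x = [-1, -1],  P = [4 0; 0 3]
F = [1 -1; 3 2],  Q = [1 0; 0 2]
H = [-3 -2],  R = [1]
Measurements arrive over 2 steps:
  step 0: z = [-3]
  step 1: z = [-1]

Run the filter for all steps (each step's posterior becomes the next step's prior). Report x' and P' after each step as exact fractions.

step 0: x̄ = F·x = [0, -5]
step 0: P̄ = F·P·Fᵀ + Q = [8 6; 6 50]
step 0: y = z − H·x̄ = [-13]
step 0: S = H·P̄·Hᵀ + R = [345]
step 0: K = P̄·Hᵀ·S⁻¹ = [-12/115; -118/345]
step 0: x' = x̄ + K·y = [156/115, -191/345]
step 0: P' = (I − K·H)·P̄ = [488/115 -726/115; -726/115 3326/345]
step 1: x̄ = F·x = [659/345, 1022/345]
step 1: P̄ = F·P·Fᵀ + Q = [9491/345 -82/345; -82/345 1034/345]
step 1: y = z − H·x̄ = [3676/345]
step 1: S = H·P̄·Hᵀ + R = [88916/345]
step 1: K = P̄·Hᵀ·S⁻¹ = [-28309/88916; -911/44458]
step 1: x' = x̄ + K·y = [-32948/22229, 60996/22229]
step 1: P' = (I − K·H)·P̄ = [123195/88916 -85319/44458; -85319/44458 64217/22229]

step 0: x' = [156/115, -191/345], P' = [488/115 -726/115; -726/115 3326/345]
step 1: x' = [-32948/22229, 60996/22229], P' = [123195/88916 -85319/44458; -85319/44458 64217/22229]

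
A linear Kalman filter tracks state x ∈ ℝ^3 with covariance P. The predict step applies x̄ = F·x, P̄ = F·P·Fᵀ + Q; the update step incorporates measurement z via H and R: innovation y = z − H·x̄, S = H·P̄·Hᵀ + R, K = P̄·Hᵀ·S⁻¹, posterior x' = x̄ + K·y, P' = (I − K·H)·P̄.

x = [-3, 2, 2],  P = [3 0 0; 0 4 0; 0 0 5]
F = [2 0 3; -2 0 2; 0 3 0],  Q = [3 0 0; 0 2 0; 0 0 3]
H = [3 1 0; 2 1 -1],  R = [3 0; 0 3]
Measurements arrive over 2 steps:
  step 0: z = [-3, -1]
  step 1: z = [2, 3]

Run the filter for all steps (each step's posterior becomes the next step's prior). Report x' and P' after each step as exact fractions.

step 0: x̄ = F·x = [0, 10, 6]
step 0: P̄ = F·P·Fᵀ + Q = [60 18 0; 18 34 0; 0 0 39]
step 0: y = z − H·x̄ = [-13, -5]
step 0: S = H·P̄·Hᵀ + R = [685 484; 484 388]
step 0: K = P̄·Hᵀ·S⁻¹ = [836/2627 -217/5254; 22/2627 893/5254; 1573/2627 -8905/10508]
step 0: x' = x̄ + K·y = [-20651/5254, 47503/5254, 25777/10508]
step 0: P' = (I − K·H)·P̄ = [7065/2627 -18687/2627 -8463/5254; -18687/2627 56127/2627 34827/5254; -8463/5254 34827/5254 62517/10508]
step 1: x̄ = F·x = [-5273/10508, 67079/5254, 142509/5254]
step 1: P̄ = F·P·Fᵀ + Q = [504105/10508 147957/5254 89199/5254; 147957/5254 129883/2627 216603/2627; 89199/5254 216603/2627 513024/2627]
step 1: y = z − H·x̄ = [-97323/10508, 96465/5254]
step 1: S = H·P̄·Hᵀ + R = [6863485/10508 1811063/5254; 1811063/5254 839203/2627]
step 1: K = P̄·Hᵀ·S⁻¹ = [31600739/157334603 18664672/157334603; 60853980/157334603 -54182953/157334603; 122244395/157334603 -341512939/314669206]
step 1: x' = x̄ + K·y = [-28942607/157334603, 450293743/157334603, 372471/314669206]
step 1: P' = (I − K·H)·P̄ = [110437839/157334603 -236511300/157334603 -71629638/157334603; -236511300/157334603 892095840/157334603 581622099/157334603; -71629638/157334603 581622099/157334603 1901264463/314669206]

step 0: x' = [-20651/5254, 47503/5254, 25777/10508], P' = [7065/2627 -18687/2627 -8463/5254; -18687/2627 56127/2627 34827/5254; -8463/5254 34827/5254 62517/10508]
step 1: x' = [-28942607/157334603, 450293743/157334603, 372471/314669206], P' = [110437839/157334603 -236511300/157334603 -71629638/157334603; -236511300/157334603 892095840/157334603 581622099/157334603; -71629638/157334603 581622099/157334603 1901264463/314669206]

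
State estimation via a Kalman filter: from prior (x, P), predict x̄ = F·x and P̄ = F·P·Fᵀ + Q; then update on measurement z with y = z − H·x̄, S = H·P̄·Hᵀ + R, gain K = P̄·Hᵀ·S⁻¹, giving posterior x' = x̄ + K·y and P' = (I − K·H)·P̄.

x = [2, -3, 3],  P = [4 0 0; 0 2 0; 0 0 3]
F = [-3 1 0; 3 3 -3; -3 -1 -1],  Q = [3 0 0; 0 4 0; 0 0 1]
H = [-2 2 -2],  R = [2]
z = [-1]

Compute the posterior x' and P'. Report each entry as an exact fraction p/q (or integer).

x' = [-1158/145, -9736/725, -3587/725]
P' = [307/29 1866/145 352/145; 1866/145 17817/725 8339/725; 352/145 8339/725 6688/725]

x̄ = F·x = [-9, -12, -6]
P̄ = F·P·Fᵀ + Q = [41 -30 34; -30 85 -33; 34 -33 42]
y = z − H·x̄ = [-7]
S = H·P̄·Hᵀ + R = [1450]
K = P̄·Hᵀ·S⁻¹ = [-21/145; 148/725; -109/725]
x' = x̄ + K·y = [-1158/145, -9736/725, -3587/725]
P' = (I − K·H)·P̄ = [307/29 1866/145 352/145; 1866/145 17817/725 8339/725; 352/145 8339/725 6688/725]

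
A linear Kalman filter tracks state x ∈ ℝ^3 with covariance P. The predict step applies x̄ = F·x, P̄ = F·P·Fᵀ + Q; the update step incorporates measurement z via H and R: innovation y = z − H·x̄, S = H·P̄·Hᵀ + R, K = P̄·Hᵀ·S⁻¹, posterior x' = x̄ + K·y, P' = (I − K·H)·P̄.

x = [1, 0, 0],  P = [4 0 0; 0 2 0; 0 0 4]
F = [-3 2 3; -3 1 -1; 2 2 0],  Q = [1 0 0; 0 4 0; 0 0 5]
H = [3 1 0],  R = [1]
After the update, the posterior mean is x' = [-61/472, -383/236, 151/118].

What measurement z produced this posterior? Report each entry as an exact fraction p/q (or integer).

x̄ = F·x = [-3, -3, 2]
P̄ = F·P·Fᵀ + Q = [81 28 -16; 28 46 -20; -16 -20 29]
S = H·P̄·Hᵀ + R = [944]
K = P̄·Hᵀ·S⁻¹ = [271/944; 65/472; -17/236]
x' − x̄ = [1355/472, 325/236, -85/118] = K·y
y = (KᵀK)⁻¹·Kᵀ·(x' − x̄) = [10]
z = y + H·x̄ = [10] + [-12] = [-2]

z = [-2]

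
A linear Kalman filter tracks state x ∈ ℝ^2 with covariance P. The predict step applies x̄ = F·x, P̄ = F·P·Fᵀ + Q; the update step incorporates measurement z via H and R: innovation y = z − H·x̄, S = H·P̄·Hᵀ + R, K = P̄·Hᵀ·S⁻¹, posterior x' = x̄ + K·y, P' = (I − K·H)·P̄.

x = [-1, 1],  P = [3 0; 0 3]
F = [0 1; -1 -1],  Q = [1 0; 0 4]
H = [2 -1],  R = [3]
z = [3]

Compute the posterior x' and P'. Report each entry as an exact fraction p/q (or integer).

x' = [52/41, -16/41]
P' = [43/41 53/41; 53/41 154/41]

x̄ = F·x = [1, 0]
P̄ = F·P·Fᵀ + Q = [4 -3; -3 10]
y = z − H·x̄ = [1]
S = H·P̄·Hᵀ + R = [41]
K = P̄·Hᵀ·S⁻¹ = [11/41; -16/41]
x' = x̄ + K·y = [52/41, -16/41]
P' = (I − K·H)·P̄ = [43/41 53/41; 53/41 154/41]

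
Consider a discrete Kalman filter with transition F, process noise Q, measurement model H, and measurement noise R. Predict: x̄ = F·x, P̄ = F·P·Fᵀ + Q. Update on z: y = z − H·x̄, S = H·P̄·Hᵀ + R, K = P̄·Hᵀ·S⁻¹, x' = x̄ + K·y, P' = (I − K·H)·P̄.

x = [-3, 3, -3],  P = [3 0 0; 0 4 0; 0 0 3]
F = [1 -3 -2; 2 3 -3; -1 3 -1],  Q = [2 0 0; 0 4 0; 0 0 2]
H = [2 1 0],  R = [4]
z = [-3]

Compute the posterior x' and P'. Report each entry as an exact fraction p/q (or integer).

x' = [-1764/247, 2799/247, 3786/247]
P' = [4255/247 -8134/247 -5613/247; -8134/247 16488/247 11118/247; -5613/247 11118/247 10139/247]

x̄ = F·x = [-6, 12, 15]
P̄ = F·P·Fᵀ + Q = [53 -12 -33; -12 79 39; -33 39 44]
y = z − H·x̄ = [-3]
S = H·P̄·Hᵀ + R = [247]
K = P̄·Hᵀ·S⁻¹ = [94/247; 55/247; -27/247]
x' = x̄ + K·y = [-1764/247, 2799/247, 3786/247]
P' = (I − K·H)·P̄ = [4255/247 -8134/247 -5613/247; -8134/247 16488/247 11118/247; -5613/247 11118/247 10139/247]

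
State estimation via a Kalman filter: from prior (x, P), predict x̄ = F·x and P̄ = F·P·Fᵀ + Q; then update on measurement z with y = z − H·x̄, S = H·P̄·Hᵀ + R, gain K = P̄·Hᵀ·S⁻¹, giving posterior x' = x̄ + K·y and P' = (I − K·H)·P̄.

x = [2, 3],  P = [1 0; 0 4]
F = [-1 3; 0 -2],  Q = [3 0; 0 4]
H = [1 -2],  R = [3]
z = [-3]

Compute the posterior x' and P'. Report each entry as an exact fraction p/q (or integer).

x' = [-403/219, 94/219]
P' = [1016/219 376/219; 376/219 284/219]

x̄ = F·x = [7, -6]
P̄ = F·P·Fᵀ + Q = [40 -24; -24 20]
y = z − H·x̄ = [-22]
S = H·P̄·Hᵀ + R = [219]
K = P̄·Hᵀ·S⁻¹ = [88/219; -64/219]
x' = x̄ + K·y = [-403/219, 94/219]
P' = (I − K·H)·P̄ = [1016/219 376/219; 376/219 284/219]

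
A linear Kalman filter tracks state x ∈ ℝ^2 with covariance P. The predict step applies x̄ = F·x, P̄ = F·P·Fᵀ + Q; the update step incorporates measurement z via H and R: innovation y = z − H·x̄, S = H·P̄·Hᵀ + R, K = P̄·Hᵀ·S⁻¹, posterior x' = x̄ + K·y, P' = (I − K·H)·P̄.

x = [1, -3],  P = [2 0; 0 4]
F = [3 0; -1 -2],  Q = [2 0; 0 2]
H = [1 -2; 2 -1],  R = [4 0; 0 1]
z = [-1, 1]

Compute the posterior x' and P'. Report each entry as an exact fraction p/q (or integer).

x' = [89/65, 102/65]
P' = [748/975 904/975; 904/975 1567/975]

x̄ = F·x = [3, 5]
P̄ = F·P·Fᵀ + Q = [20 -6; -6 20]
y = z − H·x̄ = [6, 0]
S = H·P̄·Hᵀ + R = [128 110; 110 125]
K = P̄·Hᵀ·S⁻¹ = [-53/195 592/975; -223/390 241/975]
x' = x̄ + K·y = [89/65, 102/65]
P' = (I − K·H)·P̄ = [748/975 904/975; 904/975 1567/975]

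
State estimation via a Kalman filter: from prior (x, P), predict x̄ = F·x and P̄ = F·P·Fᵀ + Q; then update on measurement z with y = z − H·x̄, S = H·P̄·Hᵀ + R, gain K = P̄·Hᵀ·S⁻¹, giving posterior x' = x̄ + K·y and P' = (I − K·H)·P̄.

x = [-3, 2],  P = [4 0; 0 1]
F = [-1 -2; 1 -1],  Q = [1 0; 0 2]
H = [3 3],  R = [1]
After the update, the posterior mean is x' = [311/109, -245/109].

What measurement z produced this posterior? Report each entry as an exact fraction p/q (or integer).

z = [2]

x̄ = F·x = [-1, -5]
P̄ = F·P·Fᵀ + Q = [9 -2; -2 7]
S = H·P̄·Hᵀ + R = [109]
K = P̄·Hᵀ·S⁻¹ = [21/109; 15/109]
x' − x̄ = [420/109, 300/109] = K·y
y = (KᵀK)⁻¹·Kᵀ·(x' − x̄) = [20]
z = y + H·x̄ = [20] + [-18] = [2]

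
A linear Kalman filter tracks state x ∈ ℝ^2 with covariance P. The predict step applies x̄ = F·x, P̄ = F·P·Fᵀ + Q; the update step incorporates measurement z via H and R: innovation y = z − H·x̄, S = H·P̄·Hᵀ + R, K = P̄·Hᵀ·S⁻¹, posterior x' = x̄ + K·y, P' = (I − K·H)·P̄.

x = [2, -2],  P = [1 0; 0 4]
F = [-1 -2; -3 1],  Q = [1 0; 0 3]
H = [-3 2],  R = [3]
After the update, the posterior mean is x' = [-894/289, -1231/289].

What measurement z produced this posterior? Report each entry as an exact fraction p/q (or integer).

z = [1]

x̄ = F·x = [2, -8]
P̄ = F·P·Fᵀ + Q = [18 -5; -5 16]
S = H·P̄·Hᵀ + R = [289]
K = P̄·Hᵀ·S⁻¹ = [-64/289; 47/289]
x' − x̄ = [-1472/289, 1081/289] = K·y
y = (KᵀK)⁻¹·Kᵀ·(x' − x̄) = [23]
z = y + H·x̄ = [23] + [-22] = [1]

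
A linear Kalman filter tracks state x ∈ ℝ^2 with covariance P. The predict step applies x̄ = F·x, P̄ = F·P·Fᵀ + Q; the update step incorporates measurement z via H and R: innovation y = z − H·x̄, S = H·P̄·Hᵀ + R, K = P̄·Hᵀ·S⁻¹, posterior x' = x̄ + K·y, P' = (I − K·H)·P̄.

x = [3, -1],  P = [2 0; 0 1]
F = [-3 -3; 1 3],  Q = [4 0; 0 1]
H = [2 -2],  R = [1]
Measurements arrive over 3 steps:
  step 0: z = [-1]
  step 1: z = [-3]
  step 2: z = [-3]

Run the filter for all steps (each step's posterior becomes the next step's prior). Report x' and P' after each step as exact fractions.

step 0: x' = [-746/293, -594/293], P' = [619/293 573/293; 573/293 600/293]
step 1: x' = [-33520/48437, 37738/48437], P' = [56953/48437 49635/48437; 49635/48437 272058/242185]
step 2: x' = [-1568834/110136797, 163734824/110136797], P' = [129236965/110136797 112508751/110136797; 112508751/110136797 123254190/110136797]

step 0: x̄ = F·x = [-6, 0]
step 0: P̄ = F·P·Fᵀ + Q = [31 -15; -15 12]
step 0: y = z − H·x̄ = [11]
step 0: S = H·P̄·Hᵀ + R = [293]
step 0: K = P̄·Hᵀ·S⁻¹ = [92/293; -54/293]
step 0: x' = x̄ + K·y = [-746/293, -594/293]
step 0: P' = (I − K·H)·P̄ = [619/293 573/293; 573/293 600/293]
step 1: x̄ = F·x = [4020/293, -2528/293]
step 1: P̄ = F·P·Fᵀ + Q = [22457/293 -14133/293; -14133/293 9750/293]
step 1: y = z − H·x̄ = [-13975/293]
step 1: S = H·P̄·Hᵀ + R = [242185/293]
step 1: K = P̄·Hᵀ·S⁻¹ = [14636/48437; -47766/242185]
step 1: x' = x̄ + K·y = [-33520/48437, 37738/48437]
step 1: P' = (I − K·H)·P̄ = [56953/48437 49635/48437; 49635/48437 272058/242185]
step 2: x̄ = F·x = [-12654/48437, 79694/48437]
step 2: P̄ = F·P·Fᵀ + Q = [10447297/242185 -6280917/242185; -6280917/242185 4464522/242185]
step 2: y = z − H·x̄ = [39385/48437]
step 2: S = H·P̄·Hᵀ + R = [110136797/242185]
step 2: K = P̄·Hᵀ·S⁻¹ = [33456428/110136797; -21490878/110136797]
step 2: x' = x̄ + K·y = [-1568834/110136797, 163734824/110136797]
step 2: P' = (I − K·H)·P̄ = [129236965/110136797 112508751/110136797; 112508751/110136797 123254190/110136797]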